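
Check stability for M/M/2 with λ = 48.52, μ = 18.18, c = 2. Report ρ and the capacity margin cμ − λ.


Total capacity cμ = 2·18.18 = 36.36/hr
ρ = λ/(cμ) = 48.52/36.36 = 1.3344
Stable ⇔ ρ < 1: NO
Spare capacity = cμ − λ = 36.36 − 48.52 = -12.16/hr

Final: ρ = 1.3344; unstable; margin = -12.16/hr


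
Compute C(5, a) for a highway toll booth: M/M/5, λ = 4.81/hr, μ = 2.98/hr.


a = λ/μ = 1.6141; ρ = a/5 = 0.3228
P₀ = 0.198600 (from M/M/c formula)
C(c,a) = [a^c/(c!(1−ρ))]·P₀ = [10.95580/(120·0.6772)]·0.198600
= 0.13482·0.198600 = 0.026775

Final: 0.026775


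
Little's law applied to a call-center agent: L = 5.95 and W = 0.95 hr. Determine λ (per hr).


λ = L/W = 5.95/0.95 = 6.2632 /hr

Final: 6.2632 /hr


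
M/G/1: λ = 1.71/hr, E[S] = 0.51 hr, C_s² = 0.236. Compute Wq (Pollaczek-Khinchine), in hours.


ρ = λ·E[S] = 1.71·0.51 = 0.8721
E[S²] = E[S]²(1+C_s²) = 0.51²·(1+0.236) = 0.321484
Wq = λ·E[S²]/(2(1−ρ)) = 1.71·0.321484/(2·0.1279) = 2.14909 hr

Final: 2.14909 hr


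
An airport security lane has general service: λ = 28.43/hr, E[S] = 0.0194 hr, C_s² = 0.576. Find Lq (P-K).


ρ = λ·E[S] = 28.43·0.0194 = 0.5515
Lq = ρ²(1+C_s²)/(2(1−ρ)) = 0.3042·(1+0.576)/(2·0.4485)
= 0.3042·1.5760/0.8969 = 0.53452

Final: 0.53452


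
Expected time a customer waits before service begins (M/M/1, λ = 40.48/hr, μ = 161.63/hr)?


ρ = 40.48/161.63 = 0.2504
Wq = ρ/(μ−λ) = 0.2504/(161.63 − 40.48) = 0.2504/121.15 = 0.002067 hr

Final: 0.002067 hr


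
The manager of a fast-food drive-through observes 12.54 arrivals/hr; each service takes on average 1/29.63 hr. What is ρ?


ρ = λ/μ = 12.54/29.63 = 0.4232

Final: 0.4232


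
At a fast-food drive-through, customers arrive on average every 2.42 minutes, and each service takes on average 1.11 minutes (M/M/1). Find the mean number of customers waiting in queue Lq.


λ = 60/2.42 = 24.7934 /hr
μ = 60/1.11 = 54.0541 /hr
ρ = λ/μ = 24.7934/54.0541 = 0.4587
Lq = ρ²/(1−ρ) = 0.2104/0.5413 = 0.3887

Final: 0.3887


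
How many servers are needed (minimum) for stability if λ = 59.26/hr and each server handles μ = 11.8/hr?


Stability requires cμ > λ ⇔ c > λ/μ.
λ/μ = 59.26/11.8 = 5.0220
Minimum integer c = ⌊5.0220⌋ + 1 = 6
Check: 6·11.8 = 70.80 > 59.26, while 5·11.8 = 59.00 ≤ 59.26

Final: 6 servers


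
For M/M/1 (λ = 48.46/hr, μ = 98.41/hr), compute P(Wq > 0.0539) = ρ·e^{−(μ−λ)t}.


ρ = 48.46/98.41 = 0.4924
P(Wq > t) = ρ·e^{−(μ−λ)t} = 0.4924·e^{−2.6923}
= 0.4924·0.067725 = 0.033350

Final: 0.033350


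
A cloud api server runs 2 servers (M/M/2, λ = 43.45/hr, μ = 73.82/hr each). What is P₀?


a = λ/μ = 43.45/73.82 = 0.5886; ρ = a/c = 0.2943
Σ_{k=0}^{1} a^k/k! (terms k=0..1) = 1.00000 + 0.58859 = 1.58859
Tail: a^2/(2!(1−ρ)) = 0.34644/(2·0.7057) = 0.24546
P₀ = 1/(1.58859 + 0.24546) = 1/1.83405 = 0.545240

Final: 0.545240


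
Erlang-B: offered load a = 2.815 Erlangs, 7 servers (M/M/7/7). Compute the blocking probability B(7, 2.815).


B(c,a) = (a^c/c!) / Σ_{k=0}^{c} a^k/k!
a^7/7! = 0.277919
Σ terms (k=0..7): 1.00000 + 2.81500 + 3.96211 + 3.71778 + 2.61639 + 1.47303 + 0.69110 + 0.27792 = 16.553325
B = 0.277919/16.553325 = 0.016789

Final: 0.016789


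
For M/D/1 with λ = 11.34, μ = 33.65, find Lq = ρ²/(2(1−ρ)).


ρ = 11.34/33.65 = 0.3370
M/D/1: Lq = ρ²/(2(1−ρ)) = 0.1136/(2·0.6630) = 0.08565

Final: 0.08565


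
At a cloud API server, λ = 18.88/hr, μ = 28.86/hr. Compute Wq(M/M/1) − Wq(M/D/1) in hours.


ρ = 18.88/28.86 = 0.6542
Wq(M/M/1) = ρ/(μ−λ) = 0.6542/9.98 = 0.06555 hr
Wq(M/D/1) = ρ/(2(μ−λ)) = 0.03278 hr
Savings = 0.06555 − 0.03278 = 0.03278 hr

Final: 0.03278 hr


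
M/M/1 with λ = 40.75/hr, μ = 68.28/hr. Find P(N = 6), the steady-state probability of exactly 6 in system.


ρ = 40.75/68.28 = 0.5968
P_n = (1−ρ)·ρ^n = (1 − 0.5968)·0.5968^6 = 0.4032·0.045186 = 0.018219

Final: 0.018219


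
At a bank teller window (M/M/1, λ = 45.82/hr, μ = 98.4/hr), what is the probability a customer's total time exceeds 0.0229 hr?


W ~ Exponential(μ−λ) for M/M/1.
μ − λ = 98.4 − 45.82 = 52.5800
P(W > t) = e^{−(μ−λ)t} = e^{−1.2041} = 0.299967

Final: 0.299967


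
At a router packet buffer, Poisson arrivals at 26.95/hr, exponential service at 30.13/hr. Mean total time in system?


W = 1/(μ−λ) = 1/(30.13 − 26.95) = 1/3.18 = 0.3145 hr

Final: 0.3145 hr


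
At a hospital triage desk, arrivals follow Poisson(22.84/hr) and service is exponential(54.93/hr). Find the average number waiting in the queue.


ρ = 22.84/54.93 = 0.4158
Lq = ρ²/(1−ρ) = 0.1729/0.5842 = 0.2959

Final: 0.2959


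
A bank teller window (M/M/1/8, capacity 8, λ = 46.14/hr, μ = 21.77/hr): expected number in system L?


ρ = 46.14/21.77 = 2.1194
L = ρ[1 − (K+1)ρ^K + Kρ^(K+1)] / [(1−ρ)(1−ρ^(K+1))]
Numerator: 2.1194·(1 − 9·407.148922 + 8·862.923806) = 6867.060816
Denominator: (-1.1194)·(-861.923806) = 964.863719
L = 6867.060816/964.863719 = 7.1171

Final: 7.1171


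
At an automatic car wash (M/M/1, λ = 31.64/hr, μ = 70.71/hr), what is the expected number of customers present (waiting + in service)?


ρ = λ/μ = 31.64/70.71 = 0.4475
L = ρ/(1−ρ) = 0.4475/(1 − 0.4475) = 0.4475/0.5525 = 0.8098

Final: 0.8098


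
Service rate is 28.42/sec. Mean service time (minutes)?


Mean service time = 1/μ = 1/28.42 second = 0.03519 second
In minutes: 0.03519 × 0.0166667 = 0.0005864 min

Final: 0.0005864 min


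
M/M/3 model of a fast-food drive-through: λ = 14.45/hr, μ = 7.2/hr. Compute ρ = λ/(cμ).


ρ = λ/(cμ) = 14.45/(3·7.2) = 14.45/21.60 = 0.6690

Final: 0.6690


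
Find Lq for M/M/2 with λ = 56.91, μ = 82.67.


a = λ/μ = 0.6884; ρ = a/2 = 0.3442
P₀ = 0.487874
Lq = P₀·a^c·ρ / (c!·(1−ρ)²) = 0.487874·0.47389·0.3442/(2·0.43007)
= 0.09252

Final: 0.09252


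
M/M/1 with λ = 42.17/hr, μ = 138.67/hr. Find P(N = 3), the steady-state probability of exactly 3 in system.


ρ = 42.17/138.67 = 0.3041
P_n = (1−ρ)·ρ^n = (1 − 0.3041)·0.3041^3 = 0.6959·0.028123 = 0.019571

Final: 0.019571


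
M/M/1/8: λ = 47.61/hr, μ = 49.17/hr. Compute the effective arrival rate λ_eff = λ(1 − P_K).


ρ = 0.9683; P_K = (1−ρ)ρ^8/(1−ρ^9) = 0.097330
λ_eff = λ(1 − P_K) = 47.61·(1 − 0.097330) = 47.61·0.902670 = 42.9761 /hr

Final: 42.9761 /hr


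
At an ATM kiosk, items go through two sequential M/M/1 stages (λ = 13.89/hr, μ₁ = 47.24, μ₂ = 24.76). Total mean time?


Each node sees arrival rate λ = 13.89/hr (tandem ⇒ throughput preserved).
W₁ = 1/(μ₁−λ) = 1/(47.24−13.89) = 0.02999 hr
W₂ = 1/(μ₂−λ) = 1/(24.76−13.89) = 0.09200 hr
W_total = W₁ + W₂ = 0.02999 + 0.09200 = 0.12198 hr

Final: 0.12198 hr


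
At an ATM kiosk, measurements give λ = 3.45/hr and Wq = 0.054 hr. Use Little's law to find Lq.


Lq = λWq = 3.45·0.054 = 0.1863

Final: 0.1863


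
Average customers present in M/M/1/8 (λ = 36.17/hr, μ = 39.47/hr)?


ρ = 36.17/39.47 = 0.9164
L = ρ[1 − (K+1)ρ^K + Kρ^(K+1)] / [(1−ρ)(1−ρ^(K+1))]
Numerator: 0.9164·(1 − 9·0.497337 + 8·0.455756) = 0.155798
Denominator: (0.08361)·(0.544244) = 0.045503
L = 0.155798/0.045503 = 3.4239

Final: 3.4239


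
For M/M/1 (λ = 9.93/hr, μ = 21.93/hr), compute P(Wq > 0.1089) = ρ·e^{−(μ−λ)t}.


ρ = 9.93/21.93 = 0.4528
P(Wq > t) = ρ·e^{−(μ−λ)t} = 0.4528·e^{−1.3068}
= 0.4528·0.270685 = 0.122567

Final: 0.122567


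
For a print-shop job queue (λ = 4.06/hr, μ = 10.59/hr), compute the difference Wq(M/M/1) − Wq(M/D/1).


ρ = 4.06/10.59 = 0.3834
Wq(M/M/1) = ρ/(μ−λ) = 0.3834/6.53 = 0.05871 hr
Wq(M/D/1) = ρ/(2(μ−λ)) = 0.02936 hr
Savings = 0.05871 − 0.02936 = 0.02936 hr

Final: 0.02936 hr


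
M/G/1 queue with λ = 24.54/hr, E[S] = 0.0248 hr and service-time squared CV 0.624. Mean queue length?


ρ = λ·E[S] = 24.54·0.0248 = 0.6086
Lq = ρ²(1+C_s²)/(2(1−ρ)) = 0.3704·(1+0.624)/(2·0.3914)
= 0.3704·1.6240/0.7828 = 0.76838

Final: 0.76838


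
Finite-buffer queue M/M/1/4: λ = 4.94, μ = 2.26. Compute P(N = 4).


ρ = λ/μ = 4.94/2.26 = 2.1858
P_K = (1−ρ)ρ^K/(1−ρ^(K+1)) = (-1.1858·22.828325)/(1 − 49.899081)
= -27.070757/-48.899081 = 0.553605

Final: 0.553605


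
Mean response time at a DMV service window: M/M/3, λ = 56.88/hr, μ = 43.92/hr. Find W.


a = 1.2951; ρ = 0.4317; P₀ = 0.265201
Lq = P₀·a^c·ρ/(c!(1−ρ)²) = 0.12833
Wq = Lq/λ = 0.12833/56.88 = 0.002256 hr
W = Wq + 1/μ = 0.002256 + 0.02277 = 0.02502 hr

Final: 0.02502 hr


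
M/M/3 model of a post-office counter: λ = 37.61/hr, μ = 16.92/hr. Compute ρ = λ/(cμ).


ρ = λ/(cμ) = 37.61/(3·16.92) = 37.61/50.76 = 0.7409

Final: 0.7409


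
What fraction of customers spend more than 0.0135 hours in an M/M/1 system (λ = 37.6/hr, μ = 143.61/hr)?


W ~ Exponential(μ−λ) for M/M/1.
μ − λ = 143.61 − 37.6 = 106.0100
P(W > t) = e^{−(μ−λ)t} = e^{−1.4311} = 0.239037

Final: 0.239037


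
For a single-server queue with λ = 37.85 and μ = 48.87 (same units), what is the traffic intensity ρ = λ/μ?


ρ = λ/μ = 37.85/48.87 = 0.7745

Final: 0.7745


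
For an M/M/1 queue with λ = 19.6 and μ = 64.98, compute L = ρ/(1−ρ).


ρ = λ/μ = 19.6/64.98 = 0.3016
L = ρ/(1−ρ) = 0.3016/(1 − 0.3016) = 0.3016/0.6984 = 0.4319

Final: 0.4319


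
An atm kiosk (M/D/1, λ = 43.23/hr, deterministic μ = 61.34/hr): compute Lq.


ρ = 43.23/61.34 = 0.7048
M/D/1: Lq = ρ²/(2(1−ρ)) = 0.4967/(2·0.2952) = 0.84116

Final: 0.84116


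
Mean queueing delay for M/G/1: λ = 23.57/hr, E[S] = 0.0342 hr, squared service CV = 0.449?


ρ = λ·E[S] = 23.57·0.0342 = 0.8061
E[S²] = E[S]²(1+C_s²) = 0.0342²·(1+0.449) = 0.001695
Wq = λ·E[S²]/(2(1−ρ)) = 23.57·0.001695/(2·0.1939) = 0.10301 hr

Final: 0.10301 hr


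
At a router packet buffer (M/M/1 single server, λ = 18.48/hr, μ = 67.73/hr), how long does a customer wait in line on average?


ρ = 18.48/67.73 = 0.2728
Wq = ρ/(μ−λ) = 0.2728/(67.73 − 18.48) = 0.2728/49.25 = 0.005540 hr

Final: 0.005540 hr


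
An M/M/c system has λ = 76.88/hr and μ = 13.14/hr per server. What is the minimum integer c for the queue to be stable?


Stability requires cμ > λ ⇔ c > λ/μ.
λ/μ = 76.88/13.14 = 5.8508
Minimum integer c = ⌊5.8508⌋ + 1 = 6
Check: 6·13.14 = 78.84 > 76.88, while 5·13.14 = 65.70 ≤ 76.88

Final: 6 servers


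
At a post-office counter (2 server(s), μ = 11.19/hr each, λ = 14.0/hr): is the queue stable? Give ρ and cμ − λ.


Total capacity cμ = 2·11.19 = 22.38/hr
ρ = λ/(cμ) = 14.0/22.38 = 0.6256
Stable ⇔ ρ < 1: YES
Spare capacity = cμ − λ = 22.38 − 14.0 = 8.38/hr

Final: ρ = 0.6256; stable; margin = 8.38/hr


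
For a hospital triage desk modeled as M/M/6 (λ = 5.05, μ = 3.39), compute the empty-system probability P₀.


a = λ/μ = 5.05/3.39 = 1.4897; ρ = a/c = 0.2483
Σ_{k=0}^{5} a^k/k! (terms k=0..5) = 1.00000 + 1.48968 + 1.10957 + 0.55096 + 0.20519 + 0.06113 = 4.41653
Tail: a^6/(6!(1−ρ)) = 10.92824/(720·0.7517) = 0.02019
P₀ = 1/(4.41653 + 0.02019) = 1/4.43672 = 0.225392

Final: 0.225392


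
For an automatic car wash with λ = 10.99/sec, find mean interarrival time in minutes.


Mean interarrival time = 1/λ = 1/10.99 second = 0.09099 second
In minutes: 0.09099 × 0.0166667 = 0.001517 min

Final: 0.001517 min


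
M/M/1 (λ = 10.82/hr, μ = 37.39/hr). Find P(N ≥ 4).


ρ = 10.82/37.39 = 0.2894
P(N ≥ n) = ρ^n = 0.2894^4 = 0.007013

Final: 0.007013


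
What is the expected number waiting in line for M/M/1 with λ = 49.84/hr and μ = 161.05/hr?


ρ = 49.84/161.05 = 0.3095
Lq = ρ²/(1−ρ) = 0.09577/0.6905 = 0.1387

Final: 0.1387


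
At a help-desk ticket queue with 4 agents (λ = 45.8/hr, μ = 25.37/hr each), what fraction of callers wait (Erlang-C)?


a = λ/μ = 1.8053; ρ = a/4 = 0.4513
P₀ = 0.160721 (from M/M/c formula)
C(c,a) = [a^c/(c!(1−ρ))]·P₀ = [10.62136/(24·0.5487)]·0.160721
= 0.80658·0.160721 = 0.129635

Final: 0.129635


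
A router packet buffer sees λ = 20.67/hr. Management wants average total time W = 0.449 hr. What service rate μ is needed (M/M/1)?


W = 1/(μ−λ) ⇒ μ − λ = 1/W = 1/0.449 = 2.2272
μ = λ + 1/W = 20.67 + 2.2272 = 22.8972 per hr

Final: 22.8972 /hr


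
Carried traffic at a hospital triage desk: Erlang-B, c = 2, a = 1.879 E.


B(2,1.879) = 0.380103 (Erlang-B)
Carried load = a(1 − B) = 1.879·(1 − 0.380103) = 1.879·0.619897 = 1.1648 E

Final: 1.1648 Erlangs


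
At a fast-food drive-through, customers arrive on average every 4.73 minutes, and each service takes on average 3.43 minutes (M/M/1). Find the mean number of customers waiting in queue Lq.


λ = 60/4.73 = 12.6850 /hr
μ = 60/3.43 = 17.4927 /hr
ρ = λ/μ = 12.6850/17.4927 = 0.7252
Lq = ρ²/(1−ρ) = 0.5259/0.2748 = 1.9133

Final: 1.9133


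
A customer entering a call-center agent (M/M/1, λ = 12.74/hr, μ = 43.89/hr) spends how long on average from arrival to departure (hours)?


W = 1/(μ−λ) = 1/(43.89 − 12.74) = 1/31.15 = 0.03210 hr

Final: 0.03210 hr


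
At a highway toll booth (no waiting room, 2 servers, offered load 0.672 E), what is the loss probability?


B(c,a) = (a^c/c!) / Σ_{k=0}^{c} a^k/k!
a^2/2! = 0.225792
Σ terms (k=0..2): 1.00000 + 0.67200 + 0.22579 = 1.897792
B = 0.225792/1.897792 = 0.118976

Final: 0.118976


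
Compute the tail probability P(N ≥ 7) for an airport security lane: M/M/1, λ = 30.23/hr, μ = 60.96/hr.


ρ = 30.23/60.96 = 0.4959
P(N ≥ n) = ρ^n = 0.4959^7 = 0.007375

Final: 0.007375


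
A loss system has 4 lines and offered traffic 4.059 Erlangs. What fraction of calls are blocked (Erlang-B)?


B(c,a) = (a^c/c!) / Σ_{k=0}^{c} a^k/k!
a^4/4! = 11.310061
Σ terms (k=0..4): 1.00000 + 4.05900 + 8.23774 + 11.14566 + 11.31006 = 35.752465
B = 11.310061/35.752465 = 0.316344

Final: 0.316344


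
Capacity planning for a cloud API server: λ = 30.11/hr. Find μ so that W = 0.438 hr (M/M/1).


W = 1/(μ−λ) ⇒ μ − λ = 1/W = 1/0.438 = 2.2831
μ = λ + 1/W = 30.11 + 2.2831 = 32.3931 per hr

Final: 32.3931 /hr


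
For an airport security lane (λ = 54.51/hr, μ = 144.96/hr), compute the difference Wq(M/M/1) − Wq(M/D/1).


ρ = 54.51/144.96 = 0.3760
Wq(M/M/1) = ρ/(μ−λ) = 0.3760/90.45 = 0.004157 hr
Wq(M/D/1) = ρ/(2(μ−λ)) = 0.002079 hr
Savings = 0.004157 − 0.002079 = 0.002079 hr

Final: 0.002079 hr


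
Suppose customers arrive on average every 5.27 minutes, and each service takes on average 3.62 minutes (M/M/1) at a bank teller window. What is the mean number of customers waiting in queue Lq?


λ = 60/5.27 = 11.3852 /hr
μ = 60/3.62 = 16.5746 /hr
ρ = λ/μ = 11.3852/16.5746 = 0.6869
Lq = ρ²/(1−ρ) = 0.4718/0.3131 = 1.5070

Final: 1.5070


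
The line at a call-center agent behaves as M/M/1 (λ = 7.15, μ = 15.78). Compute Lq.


ρ = 7.15/15.78 = 0.4531
Lq = ρ²/(1−ρ) = 0.2053/0.5469 = 0.3754

Final: 0.3754


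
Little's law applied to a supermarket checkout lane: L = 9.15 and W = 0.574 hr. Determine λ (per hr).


λ = L/W = 9.15/0.574 = 15.9408 /hr

Final: 15.9408 /hr


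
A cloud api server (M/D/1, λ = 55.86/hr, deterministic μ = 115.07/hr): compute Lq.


ρ = 55.86/115.07 = 0.4854
M/D/1: Lq = ρ²/(2(1−ρ)) = 0.2357/(2·0.5146) = 0.22899

Final: 0.22899


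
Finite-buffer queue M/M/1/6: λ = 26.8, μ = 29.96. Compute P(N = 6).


ρ = λ/μ = 26.8/29.96 = 0.8945
P_K = (1−ρ)ρ^K/(1−ρ^(K+1)) = (0.1055·0.512340)/(1 − 0.458301)
= 0.054038/0.541699 = 0.099757

Final: 0.099757


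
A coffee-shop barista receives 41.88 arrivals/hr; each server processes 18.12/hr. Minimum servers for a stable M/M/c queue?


Stability requires cμ > λ ⇔ c > λ/μ.
λ/μ = 41.88/18.12 = 2.3113
Minimum integer c = ⌊2.3113⌋ + 1 = 3
Check: 3·18.12 = 54.36 > 41.88, while 2·18.12 = 36.24 ≤ 41.88

Final: 3 servers


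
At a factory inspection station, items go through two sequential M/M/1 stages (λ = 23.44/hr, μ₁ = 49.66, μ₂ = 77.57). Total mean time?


Each node sees arrival rate λ = 23.44/hr (tandem ⇒ throughput preserved).
W₁ = 1/(μ₁−λ) = 1/(49.66−23.44) = 0.03814 hr
W₂ = 1/(μ₂−λ) = 1/(77.57−23.44) = 0.01847 hr
W_total = W₁ + W₂ = 0.03814 + 0.01847 = 0.05661 hr

Final: 0.05661 hr


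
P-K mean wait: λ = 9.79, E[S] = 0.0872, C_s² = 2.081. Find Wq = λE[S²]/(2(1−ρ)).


ρ = λ·E[S] = 9.79·0.0872 = 0.8537
E[S²] = E[S]²(1+C_s²) = 0.0872²·(1+2.081) = 0.023427
Wq = λ·E[S²]/(2(1−ρ)) = 9.79·0.023427/(2·0.1463) = 0.78379 hr

Final: 0.78379 hr


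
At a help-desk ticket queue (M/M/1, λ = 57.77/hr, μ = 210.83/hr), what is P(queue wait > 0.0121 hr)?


ρ = 57.77/210.83 = 0.2740
P(Wq > t) = ρ·e^{−(μ−λ)t} = 0.2740·e^{−1.8520}
= 0.2740·0.156919 = 0.042998

Final: 0.042998


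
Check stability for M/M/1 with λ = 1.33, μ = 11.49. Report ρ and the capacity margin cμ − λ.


Total capacity cμ = 1·11.49 = 11.49/hr
ρ = λ/(cμ) = 1.33/11.49 = 0.1158
Stable ⇔ ρ < 1: YES
Spare capacity = cμ − λ = 11.49 − 1.33 = 10.16/hr

Final: ρ = 0.1158; stable; margin = 10.16/hr


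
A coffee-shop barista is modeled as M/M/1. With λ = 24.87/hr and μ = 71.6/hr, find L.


ρ = λ/μ = 24.87/71.6 = 0.3473
L = ρ/(1−ρ) = 0.3473/(1 − 0.3473) = 0.3473/0.6527 = 0.5322

Final: 0.5322


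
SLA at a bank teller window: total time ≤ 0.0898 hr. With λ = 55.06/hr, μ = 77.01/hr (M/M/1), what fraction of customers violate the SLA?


W ~ Exponential(μ−λ) for M/M/1.
μ − λ = 77.01 − 55.06 = 21.9500
P(W > t) = e^{−(μ−λ)t} = e^{−1.9711} = 0.139302

Final: 0.139302


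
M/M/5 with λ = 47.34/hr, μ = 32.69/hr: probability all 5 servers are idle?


a = λ/μ = 47.34/32.69 = 1.4481; ρ = a/c = 0.2896
Σ_{k=0}^{4} a^k/k! (terms k=0..4) = 1.00000 + 1.44815 + 1.04857 + 0.50616 + 0.18325 = 4.18613
Tail: a^5/(5!(1−ρ)) = 6.36893/(120·0.7104) = 0.07471
P₀ = 1/(4.18613 + 0.07471) = 1/4.26084 = 0.234695

Final: 0.234695


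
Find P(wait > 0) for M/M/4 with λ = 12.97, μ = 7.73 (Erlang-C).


a = λ/μ = 1.6779; ρ = a/4 = 0.4195
P₀ = 0.183768 (from M/M/c formula)
C(c,a) = [a^c/(c!(1−ρ))]·P₀ = [7.92578/(24·0.5805)]·0.183768
= 0.56886·0.183768 = 0.104538

Final: 0.104538


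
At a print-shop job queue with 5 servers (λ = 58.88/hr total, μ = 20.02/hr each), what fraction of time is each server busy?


ρ = λ/(cμ) = 58.88/(5·20.02) = 58.88/100.10 = 0.5882

Final: 0.5882


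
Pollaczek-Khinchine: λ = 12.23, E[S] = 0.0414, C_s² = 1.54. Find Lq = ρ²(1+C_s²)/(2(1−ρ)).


ρ = λ·E[S] = 12.23·0.0414 = 0.5063
Lq = ρ²(1+C_s²)/(2(1−ρ)) = 0.2564·(1+1.54)/(2·0.4937)
= 0.2564·2.5400/0.9874 = 0.65950

Final: 0.65950


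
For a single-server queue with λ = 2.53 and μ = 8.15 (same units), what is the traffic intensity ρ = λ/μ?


ρ = λ/μ = 2.53/8.15 = 0.3104

Final: 0.3104


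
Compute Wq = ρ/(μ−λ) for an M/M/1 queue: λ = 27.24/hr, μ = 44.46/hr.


ρ = 27.24/44.46 = 0.6127
Wq = ρ/(μ−λ) = 0.6127/(44.46 − 27.24) = 0.6127/17.22 = 0.03558 hr

Final: 0.03558 hr


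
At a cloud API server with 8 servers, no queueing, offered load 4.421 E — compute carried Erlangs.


B(8,4.421) = 0.045172 (Erlang-B)
Carried load = a(1 − B) = 4.421·(1 − 0.045172) = 4.421·0.954828 = 4.2213 E

Final: 4.2213 Erlangs


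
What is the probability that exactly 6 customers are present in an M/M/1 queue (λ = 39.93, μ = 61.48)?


ρ = 39.93/61.48 = 0.6495
P_n = (1−ρ)·ρ^n = (1 − 0.6495)·0.6495^6 = 0.3505·0.075057 = 0.026309

Final: 0.026309


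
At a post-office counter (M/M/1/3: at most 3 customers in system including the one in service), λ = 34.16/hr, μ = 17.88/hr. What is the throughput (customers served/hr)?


ρ = 1.9105; P_K = (1−ρ)ρ^3/(1−ρ^4) = 0.515255
λ_eff = λ(1 − P_K) = 34.16·(1 − 0.515255) = 34.16·0.484745 = 16.5589 /hr

Final: 16.5589 /hr


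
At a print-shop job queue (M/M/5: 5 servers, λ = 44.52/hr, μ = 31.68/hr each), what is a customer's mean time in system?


a = 1.4053; ρ = 0.2811; P₀ = 0.245018
Lq = P₀·a^c·ρ/(c!(1−ρ)²) = 0.006085
Wq = Lq/λ = 0.006085/44.52 = 0.0001367 hr
W = Wq + 1/μ = 0.0001367 + 0.03157 = 0.03170 hr

Final: 0.03170 hr


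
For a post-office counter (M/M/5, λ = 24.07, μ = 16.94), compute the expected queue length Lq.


a = λ/μ = 1.4209; ρ = a/5 = 0.2842
P₀ = 0.241210
Lq = P₀·a^c·ρ / (c!·(1−ρ)²) = 0.241210·5.79180·0.2842/(120·0.51240)
= 0.006457

Final: 0.006457


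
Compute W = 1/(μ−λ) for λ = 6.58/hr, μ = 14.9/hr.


W = 1/(μ−λ) = 1/(14.9 − 6.58) = 1/8.32 = 0.1202 hr

Final: 0.1202 hr


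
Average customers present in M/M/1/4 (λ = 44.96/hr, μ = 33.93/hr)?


ρ = 44.96/33.93 = 1.3251
L = ρ[1 − (K+1)ρ^K + Kρ^(K+1)] / [(1−ρ)(1−ρ^(K+1))]
Numerator: 1.3251·(1 − 5·3.082973 + 4·4.085190) = 2.551962
Denominator: (-0.3251)·(-3.085190) = 1.002937
L = 2.551962/1.002937 = 2.5445

Final: 2.5445


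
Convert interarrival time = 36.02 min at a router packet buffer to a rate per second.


λ = 1/(interarrival time) in consistent units.
1 second = 0.0166667 min, so λ = 0.0166667/36.02 = 0.0004627 per second

Final: 0.0004627 /sec


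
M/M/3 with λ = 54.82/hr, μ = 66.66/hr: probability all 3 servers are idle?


a = λ/μ = 54.82/66.66 = 0.8224; ρ = a/c = 0.2741
Σ_{k=0}^{2} a^k/k! (terms k=0..2) = 1.00000 + 0.82238 + 0.33816 = 2.16054
Tail: a^3/(3!(1−ρ)) = 0.55619/(6·0.7259) = 0.12771
P₀ = 1/(2.16054 + 0.12771) = 1/2.28824 = 0.437016

Final: 0.437016


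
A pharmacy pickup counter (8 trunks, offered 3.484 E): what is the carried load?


B(8,3.484) = 0.016681 (Erlang-B)
Carried load = a(1 − B) = 3.484·(1 − 0.016681) = 3.484·0.983319 = 3.4259 E

Final: 3.4259 Erlangs


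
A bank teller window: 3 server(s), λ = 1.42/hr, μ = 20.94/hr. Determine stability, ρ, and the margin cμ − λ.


Total capacity cμ = 3·20.94 = 62.82/hr
ρ = λ/(cμ) = 1.42/62.82 = 0.02260
Stable ⇔ ρ < 1: YES
Spare capacity = cμ − λ = 62.82 − 1.42 = 61.40/hr

Final: ρ = 0.02260; stable; margin = 61.40/hr


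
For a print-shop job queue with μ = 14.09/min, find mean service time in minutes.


Mean service time = 1/μ = 1/14.09 minute = 0.07097 minute
In minutes: 0.07097 × 1 = 0.07097 min

Final: 0.07097 min


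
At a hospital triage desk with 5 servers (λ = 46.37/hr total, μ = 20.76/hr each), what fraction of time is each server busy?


ρ = λ/(cμ) = 46.37/(5·20.76) = 46.37/103.80 = 0.4467

Final: 0.4467


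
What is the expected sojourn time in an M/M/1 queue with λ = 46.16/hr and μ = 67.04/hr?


W = 1/(μ−λ) = 1/(67.04 − 46.16) = 1/20.88 = 0.04789 hr

Final: 0.04789 hr


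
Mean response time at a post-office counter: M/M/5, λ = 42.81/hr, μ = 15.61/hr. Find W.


a = 2.7425; ρ = 0.5485; P₀ = 0.061877
Lq = P₀·a^c·ρ/(c!(1−ρ)²) = 0.21523
Wq = Lq/λ = 0.21523/42.81 = 0.005028 hr
W = Wq + 1/μ = 0.005028 + 0.06406 = 0.06909 hr

Final: 0.06909 hr


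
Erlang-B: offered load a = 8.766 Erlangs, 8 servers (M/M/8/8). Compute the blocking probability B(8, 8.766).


B(c,a) = (a^c/c!) / Σ_{k=0}^{c} a^k/k!
a^8/8! = 864.751267
Σ terms (k=0..8): 1.00000 + 8.76600 + 38.42138 + 112.26727 + 246.03371 + 431.34631 + 630.19696 + 789.18665 + 864.75127 = 3121.969537
B = 864.751267/3121.969537 = 0.276989

Final: 0.276989


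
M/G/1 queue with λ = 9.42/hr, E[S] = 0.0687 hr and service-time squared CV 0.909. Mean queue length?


ρ = λ·E[S] = 9.42·0.0687 = 0.6472
Lq = ρ²(1+C_s²)/(2(1−ρ)) = 0.4188·(1+0.909)/(2·0.3528)
= 0.4188·1.9090/0.7057 = 1.13294

Final: 1.13294


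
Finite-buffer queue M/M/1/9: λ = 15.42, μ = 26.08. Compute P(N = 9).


ρ = λ/μ = 15.42/26.08 = 0.5913
P_K = (1−ρ)ρ^K/(1−ρ^(K+1)) = (0.4087·0.008831)/(1 − 0.005221)
= 0.003609/0.994779 = 0.003628

Final: 0.003628


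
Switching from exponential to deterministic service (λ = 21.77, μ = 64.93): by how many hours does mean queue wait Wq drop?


ρ = 21.77/64.93 = 0.3353
Wq(M/M/1) = ρ/(μ−λ) = 0.3353/43.16 = 0.007768 hr
Wq(M/D/1) = ρ/(2(μ−λ)) = 0.003884 hr
Savings = 0.007768 − 0.003884 = 0.003884 hr

Final: 0.003884 hr


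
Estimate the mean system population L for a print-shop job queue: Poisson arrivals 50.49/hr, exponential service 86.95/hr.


ρ = λ/μ = 50.49/86.95 = 0.5807
L = ρ/(1−ρ) = 0.5807/(1 − 0.5807) = 0.5807/0.4193 = 1.3848

Final: 1.3848


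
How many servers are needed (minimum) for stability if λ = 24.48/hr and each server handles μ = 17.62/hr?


Stability requires cμ > λ ⇔ c > λ/μ.
λ/μ = 24.48/17.62 = 1.3893
Minimum integer c = ⌊1.3893⌋ + 1 = 2
Check: 2·17.62 = 35.24 > 24.48, while 1·17.62 = 17.62 ≤ 24.48

Final: 2 servers


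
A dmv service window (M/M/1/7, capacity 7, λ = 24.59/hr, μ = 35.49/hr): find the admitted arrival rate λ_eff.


ρ = 0.6929; P_K = (1−ρ)ρ^7/(1−ρ^8) = 0.024865
λ_eff = λ(1 − P_K) = 24.59·(1 − 0.024865) = 24.59·0.975135 = 23.9786 /hr

Final: 23.9786 /hr


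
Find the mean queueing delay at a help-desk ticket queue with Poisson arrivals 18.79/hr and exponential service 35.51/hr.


ρ = 18.79/35.51 = 0.5291
Wq = ρ/(μ−λ) = 0.5291/(35.51 − 18.79) = 0.5291/16.72 = 0.03165 hr

Final: 0.03165 hr


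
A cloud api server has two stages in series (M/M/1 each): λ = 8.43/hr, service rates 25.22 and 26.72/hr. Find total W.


Each node sees arrival rate λ = 8.43/hr (tandem ⇒ throughput preserved).
W₁ = 1/(μ₁−λ) = 1/(25.22−8.43) = 0.05956 hr
W₂ = 1/(μ₂−λ) = 1/(26.72−8.43) = 0.05467 hr
W_total = W₁ + W₂ = 0.05956 + 0.05467 = 0.11423 hr

Final: 0.11423 hr


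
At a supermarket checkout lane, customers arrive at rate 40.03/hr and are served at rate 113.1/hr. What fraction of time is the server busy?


ρ = λ/μ = 40.03/113.1 = 0.3539

Final: 0.3539


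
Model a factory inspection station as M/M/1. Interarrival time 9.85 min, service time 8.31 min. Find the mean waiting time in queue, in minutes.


λ = 60/9.85 = 6.0914 /hr
μ = 60/8.31 = 7.2202 /hr
ρ = λ/μ = 6.0914/7.2202 = 0.8437
Wq = ρ/(μ−λ) = 0.8437/(7.2202−6.0914) = 0.74736 hr
In minutes: 0.74736·60 = 44.842 min

Final: 44.842 min


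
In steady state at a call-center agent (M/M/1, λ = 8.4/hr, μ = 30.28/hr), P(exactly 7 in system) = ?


ρ = 8.4/30.28 = 0.2774
P_n = (1−ρ)·ρ^n = (1 − 0.2774)·0.2774^7 = 0.7226·0.0001264 = 0.00009136

Final: 0.00009136


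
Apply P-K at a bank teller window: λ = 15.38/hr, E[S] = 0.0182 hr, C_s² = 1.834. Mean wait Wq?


ρ = λ·E[S] = 15.38·0.0182 = 0.2799
E[S²] = E[S]²(1+C_s²) = 0.0182²·(1+1.834) = 0.0009387
Wq = λ·E[S²]/(2(1−ρ)) = 15.38·0.0009387/(2·0.7201) = 0.01003 hr

Final: 0.01003 hr


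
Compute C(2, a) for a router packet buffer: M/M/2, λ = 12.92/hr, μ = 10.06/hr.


a = λ/μ = 1.2843; ρ = a/2 = 0.6421
P₀ = 0.217918 (from M/M/c formula)
C(c,a) = [a^c/(c!(1−ρ))]·P₀ = [1.64941/(2·0.3579)]·0.217918
= 2.30459·0.217918 = 0.502212

Final: 0.502212


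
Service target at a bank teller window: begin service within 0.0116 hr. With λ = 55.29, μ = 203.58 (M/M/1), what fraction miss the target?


ρ = 55.29/203.58 = 0.2716
P(Wq > t) = ρ·e^{−(μ−λ)t} = 0.2716·e^{−1.7202}
= 0.2716·0.179037 = 0.048624

Final: 0.048624


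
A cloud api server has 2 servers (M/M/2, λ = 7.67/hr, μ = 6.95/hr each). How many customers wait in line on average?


a = λ/μ = 1.1036; ρ = a/2 = 0.5518
P₀ = 0.288827
Lq = P₀·a^c·ρ / (c!·(1−ρ)²) = 0.288827·1.21793·0.5518/(2·0.20088)
= 0.48313

Final: 0.48313


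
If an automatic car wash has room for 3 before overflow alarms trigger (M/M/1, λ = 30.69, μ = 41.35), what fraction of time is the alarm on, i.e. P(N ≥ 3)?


ρ = 30.69/41.35 = 0.7422
P(N ≥ n) = ρ^n = 0.7422^3 = 0.408850

Final: 0.408850


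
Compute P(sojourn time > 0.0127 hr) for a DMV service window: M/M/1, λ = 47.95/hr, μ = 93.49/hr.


W ~ Exponential(μ−λ) for M/M/1.
μ − λ = 93.49 − 47.95 = 45.5400
P(W > t) = e^{−(μ−λ)t} = e^{−0.5784} = 0.560818

Final: 0.560818


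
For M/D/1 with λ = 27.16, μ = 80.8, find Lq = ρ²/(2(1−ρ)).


ρ = 27.16/80.8 = 0.3361
M/D/1: Lq = ρ²/(2(1−ρ)) = 0.1130/(2·0.6639) = 0.08510

Final: 0.08510


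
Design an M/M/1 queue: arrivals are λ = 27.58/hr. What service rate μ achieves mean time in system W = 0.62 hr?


W = 1/(μ−λ) ⇒ μ − λ = 1/W = 1/0.62 = 1.6129
μ = λ + 1/W = 27.58 + 1.6129 = 29.1929 per hr

Final: 29.1929 /hr


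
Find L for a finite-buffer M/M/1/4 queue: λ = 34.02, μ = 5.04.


ρ = 34.02/5.04 = 6.7500
L = ρ[1 − (K+1)ρ^K + Kρ^(K+1)] / [(1−ρ)(1−ρ^(K+1))]
Numerator: 6.7500·(1 − 5·2075.941406 + 4·14012.604492) = 308284.048828
Denominator: (-5.7500)·(-14011.604492) = 80566.725830
L = 308284.048828/80566.725830 = 3.8264

Final: 3.8264


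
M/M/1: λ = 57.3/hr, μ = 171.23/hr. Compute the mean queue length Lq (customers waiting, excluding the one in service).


ρ = 57.3/171.23 = 0.3346
Lq = ρ²/(1−ρ) = 0.1120/0.6654 = 0.1683

Final: 0.1683


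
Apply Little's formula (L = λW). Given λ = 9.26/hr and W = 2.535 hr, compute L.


L = λW = 9.26·2.535 = 23.4741

Final: 23.4741


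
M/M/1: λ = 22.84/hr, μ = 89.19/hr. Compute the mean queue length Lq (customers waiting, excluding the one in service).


ρ = 22.84/89.19 = 0.2561
Lq = ρ²/(1−ρ) = 0.06558/0.7439 = 0.08815

Final: 0.08815


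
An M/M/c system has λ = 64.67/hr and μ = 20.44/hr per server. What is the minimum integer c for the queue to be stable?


Stability requires cμ > λ ⇔ c > λ/μ.
λ/μ = 64.67/20.44 = 3.1639
Minimum integer c = ⌊3.1639⌋ + 1 = 4
Check: 4·20.44 = 81.76 > 64.67, while 3·20.44 = 61.32 ≤ 64.67

Final: 4 servers


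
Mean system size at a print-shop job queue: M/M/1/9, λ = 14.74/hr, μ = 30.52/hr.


ρ = 14.74/30.52 = 0.4830
L = ρ[1 − (K+1)ρ^K + Kρ^(K+1)] / [(1−ρ)(1−ρ^(K+1))]
Numerator: 0.4830·(1 − 10·0.001430 + 9·0.0006904) = 0.479059
Denominator: (0.5170)·(0.999310) = 0.516681
L = 0.479059/0.516681 = 0.9272

Final: 0.9272


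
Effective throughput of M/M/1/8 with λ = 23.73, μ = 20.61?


ρ = 1.1514; P_K = (1−ρ)ρ^8/(1−ρ^9) = 0.182916
λ_eff = λ(1 − P_K) = 23.73·(1 − 0.182916) = 23.73·0.817084 = 19.3894 /hr

Final: 19.3894 /hr


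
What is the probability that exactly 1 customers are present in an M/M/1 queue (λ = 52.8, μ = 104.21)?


ρ = 52.8/104.21 = 0.5067
P_n = (1−ρ)·ρ^n = (1 − 0.5067)·0.5067^1 = 0.4933·0.506669 = 0.249956

Final: 0.249956


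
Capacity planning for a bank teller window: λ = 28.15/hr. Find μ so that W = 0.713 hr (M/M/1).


W = 1/(μ−λ) ⇒ μ − λ = 1/W = 1/0.713 = 1.4025
μ = λ + 1/W = 28.15 + 1.4025 = 29.5525 per hr

Final: 29.5525 /hr


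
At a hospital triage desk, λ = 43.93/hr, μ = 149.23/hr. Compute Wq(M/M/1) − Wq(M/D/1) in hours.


ρ = 43.93/149.23 = 0.2944
Wq(M/M/1) = ρ/(μ−λ) = 0.2944/105.30 = 0.002796 hr
Wq(M/D/1) = ρ/(2(μ−λ)) = 0.001398 hr
Savings = 0.002796 − 0.001398 = 0.001398 hr

Final: 0.001398 hr


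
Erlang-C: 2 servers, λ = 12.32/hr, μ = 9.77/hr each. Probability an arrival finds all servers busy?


a = λ/μ = 1.2610; ρ = a/2 = 0.6305
P₀ = 0.226616 (from M/M/c formula)
C(c,a) = [a^c/(c!(1−ρ))]·P₀ = [1.59013/(2·0.3695)]·0.226616
= 2.15174·0.226616 = 0.487620

Final: 0.487620


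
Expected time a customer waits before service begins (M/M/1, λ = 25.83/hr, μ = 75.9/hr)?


ρ = 25.83/75.9 = 0.3403
Wq = ρ/(μ−λ) = 0.3403/(75.9 − 25.83) = 0.3403/50.07 = 0.006797 hr

Final: 0.006797 hr


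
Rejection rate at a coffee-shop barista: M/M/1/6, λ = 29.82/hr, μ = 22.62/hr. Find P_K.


ρ = λ/μ = 29.82/22.62 = 1.3183
P_K = (1−ρ)ρ^K/(1−ρ^(K+1)) = (-0.3183·5.249165)/(1 − 6.919987)
= -1.670822/-5.919987 = 0.282234

Final: 0.282234


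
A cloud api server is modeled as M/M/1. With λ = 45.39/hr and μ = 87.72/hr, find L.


ρ = λ/μ = 45.39/87.72 = 0.5174
L = ρ/(1−ρ) = 0.5174/(1 − 0.5174) = 0.5174/0.4826 = 1.0723

Final: 1.0723


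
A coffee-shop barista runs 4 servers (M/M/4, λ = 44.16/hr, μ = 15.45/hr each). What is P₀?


a = λ/μ = 44.16/15.45 = 2.8583; ρ = a/c = 0.7146
Σ_{k=0}^{3} a^k/k! (terms k=0..3) = 1.00000 + 2.85825 + 4.08480 + 3.89180 = 11.83486
Tail: a^4/(4!(1−ρ)) = 66.74248/(24·0.2854) = 9.74274
P₀ = 1/(11.83486 + 9.74274) = 1/21.57759 = 0.046344

Final: 0.046344


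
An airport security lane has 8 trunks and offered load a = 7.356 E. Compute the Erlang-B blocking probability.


B(c,a) = (a^c/c!) / Σ_{k=0}^{c} a^k/k!
a^8/8! = 212.624469
Σ terms (k=0..8): 1.00000 + 7.35600 + 27.05537 + 66.33976 + 121.99882 + 179.48467 + 220.04820 + 231.23923 + 212.62447 = 1067.146520
B = 212.624469/1067.146520 = 0.199246

Final: 0.199246


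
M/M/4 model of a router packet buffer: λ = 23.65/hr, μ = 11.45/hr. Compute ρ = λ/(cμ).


ρ = λ/(cμ) = 23.65/(4·11.45) = 23.65/45.80 = 0.5164

Final: 0.5164


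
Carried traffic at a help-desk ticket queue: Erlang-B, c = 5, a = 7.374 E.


B(5,7.374) = 0.446111 (Erlang-B)
Carried load = a(1 − B) = 7.374·(1 − 0.446111) = 7.374·0.553889 = 4.0844 E

Final: 4.0844 Erlangs


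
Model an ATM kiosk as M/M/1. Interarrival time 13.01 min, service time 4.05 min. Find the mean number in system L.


λ = 60/13.01 = 4.6118 /hr
μ = 60/4.05 = 14.8148 /hr
ρ = λ/μ = 4.6118/14.8148 = 0.3113
L = ρ/(1−ρ) = 0.3113/0.6887 = 0.4520

Final: 0.4520


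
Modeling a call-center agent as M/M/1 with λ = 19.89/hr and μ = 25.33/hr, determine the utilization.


ρ = λ/μ = 19.89/25.33 = 0.7852

Final: 0.7852


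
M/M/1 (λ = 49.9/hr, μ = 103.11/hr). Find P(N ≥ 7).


ρ = 49.9/103.11 = 0.4839
P(N ≥ n) = ρ^n = 0.4839^7 = 0.006217

Final: 0.006217


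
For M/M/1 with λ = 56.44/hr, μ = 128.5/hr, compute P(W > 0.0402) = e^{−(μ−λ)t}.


W ~ Exponential(μ−λ) for M/M/1.
μ − λ = 128.5 − 56.44 = 72.0600
P(W > t) = e^{−(μ−λ)t} = e^{−2.8968} = 0.055199

Final: 0.055199


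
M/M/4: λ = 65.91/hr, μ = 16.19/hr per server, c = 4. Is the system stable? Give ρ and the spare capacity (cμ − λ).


Total capacity cμ = 4·16.19 = 64.76/hr
ρ = λ/(cμ) = 65.91/64.76 = 1.0178
Stable ⇔ ρ < 1: NO
Spare capacity = cμ − λ = 64.76 − 65.91 = -1.15/hr

Final: ρ = 1.0178; unstable; margin = -1.15/hr


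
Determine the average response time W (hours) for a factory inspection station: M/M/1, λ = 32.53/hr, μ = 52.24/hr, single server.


W = 1/(μ−λ) = 1/(52.24 − 32.53) = 1/19.71 = 0.05074 hr

Final: 0.05074 hr


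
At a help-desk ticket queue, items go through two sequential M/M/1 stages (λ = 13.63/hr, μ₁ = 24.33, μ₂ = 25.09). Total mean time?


Each node sees arrival rate λ = 13.63/hr (tandem ⇒ throughput preserved).
W₁ = 1/(μ₁−λ) = 1/(24.33−13.63) = 0.09346 hr
W₂ = 1/(μ₂−λ) = 1/(25.09−13.63) = 0.08726 hr
W_total = W₁ + W₂ = 0.09346 + 0.08726 = 0.18072 hr

Final: 0.18072 hr


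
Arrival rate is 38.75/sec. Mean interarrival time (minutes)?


Mean interarrival time = 1/λ = 1/38.75 second = 0.02581 second
In minutes: 0.02581 × 0.0166667 = 0.0004301 min

Final: 0.0004301 min


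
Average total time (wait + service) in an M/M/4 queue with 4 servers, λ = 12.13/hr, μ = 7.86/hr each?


a = 1.5433; ρ = 0.3858; P₀ = 0.211351
Lq = P₀·a^c·ρ/(c!(1−ρ)²) = 0.05109
Wq = Lq/λ = 0.05109/12.13 = 0.004212 hr
W = Wq + 1/μ = 0.004212 + 0.12723 = 0.13144 hr

Final: 0.13144 hr


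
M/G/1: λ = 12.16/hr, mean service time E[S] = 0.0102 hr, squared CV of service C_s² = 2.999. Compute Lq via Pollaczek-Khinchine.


ρ = λ·E[S] = 12.16·0.0102 = 0.1240
Lq = ρ²(1+C_s²)/(2(1−ρ)) = 0.01538·(1+2.999)/(2·0.8760)
= 0.01538·3.9990/1.7519 = 0.03512

Final: 0.03512


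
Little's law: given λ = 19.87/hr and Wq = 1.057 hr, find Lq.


Lq = λWq = 19.87·1.057 = 21.0026

Final: 21.0026


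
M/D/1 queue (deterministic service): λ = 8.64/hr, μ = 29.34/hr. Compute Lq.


ρ = 8.64/29.34 = 0.2945
M/D/1: Lq = ρ²/(2(1−ρ)) = 0.08672/(2·0.7055) = 0.06146

Final: 0.06146


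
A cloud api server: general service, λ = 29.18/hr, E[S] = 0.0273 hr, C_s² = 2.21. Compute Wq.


ρ = λ·E[S] = 29.18·0.0273 = 0.7966
E[S²] = E[S]²(1+C_s²) = 0.0273²·(1+2.21) = 0.002392
Wq = λ·E[S²]/(2(1−ρ)) = 29.18·0.002392/(2·0.2034) = 0.17162 hr

Final: 0.17162 hr


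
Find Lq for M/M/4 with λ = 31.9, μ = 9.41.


a = λ/μ = 3.3900; ρ = a/4 = 0.8475
P₀ = 0.018970
Lq = P₀·a^c·ρ / (c!·(1−ρ)²) = 0.018970·132.07002·0.8475/(24·0.02326)
= 3.80434

Final: 3.80434


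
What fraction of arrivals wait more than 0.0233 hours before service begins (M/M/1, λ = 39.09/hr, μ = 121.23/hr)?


ρ = 39.09/121.23 = 0.3224
P(Wq > t) = ρ·e^{−(μ−λ)t} = 0.3224·e^{−1.9139}
= 0.3224·0.147510 = 0.047564

Final: 0.047564


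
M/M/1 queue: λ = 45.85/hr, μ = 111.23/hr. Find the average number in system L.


ρ = λ/μ = 45.85/111.23 = 0.4122
L = ρ/(1−ρ) = 0.4122/(1 − 0.4122) = 0.4122/0.5878 = 0.7013

Final: 0.7013


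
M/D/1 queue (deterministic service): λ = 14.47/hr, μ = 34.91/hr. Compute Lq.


ρ = 14.47/34.91 = 0.4145
M/D/1: Lq = ρ²/(2(1−ρ)) = 0.1718/(2·0.5855) = 0.14672

Final: 0.14672


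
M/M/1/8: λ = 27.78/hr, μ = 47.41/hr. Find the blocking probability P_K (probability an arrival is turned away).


ρ = λ/μ = 27.78/47.41 = 0.5860
P_K = (1−ρ)ρ^K/(1−ρ^(K+1)) = (0.4140·0.013896)/(1 − 0.008143)
= 0.005754/0.991857 = 0.005801

Final: 0.005801


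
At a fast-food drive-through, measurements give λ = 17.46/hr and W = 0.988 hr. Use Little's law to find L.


L = λW = 17.46·0.988 = 17.2505

Final: 17.2505


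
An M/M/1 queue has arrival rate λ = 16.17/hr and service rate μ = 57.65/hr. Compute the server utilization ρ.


ρ = λ/μ = 16.17/57.65 = 0.2805

Final: 0.2805


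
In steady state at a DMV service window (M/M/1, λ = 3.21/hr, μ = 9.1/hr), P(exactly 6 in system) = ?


ρ = 3.21/9.1 = 0.3527
P_n = (1−ρ)·ρ^n = (1 − 0.3527)·0.3527^6 = 0.6473·0.001927 = 0.001247

Final: 0.001247


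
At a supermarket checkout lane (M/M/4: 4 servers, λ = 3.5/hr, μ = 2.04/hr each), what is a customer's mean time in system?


a = 1.7157; ρ = 0.4289; P₀ = 0.176636
Lq = P₀·a^c·ρ/(c!(1−ρ)²) = 0.08387
Wq = Lq/λ = 0.08387/3.5 = 0.02396 hr
W = Wq + 1/μ = 0.02396 + 0.49020 = 0.51416 hr

Final: 0.51416 hr


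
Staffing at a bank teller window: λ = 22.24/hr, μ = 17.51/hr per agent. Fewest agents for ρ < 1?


Stability requires cμ > λ ⇔ c > λ/μ.
λ/μ = 22.24/17.51 = 1.2701
Minimum integer c = ⌊1.2701⌋ + 1 = 2
Check: 2·17.51 = 35.02 > 22.24, while 1·17.51 = 17.51 ≤ 22.24

Final: 2 servers


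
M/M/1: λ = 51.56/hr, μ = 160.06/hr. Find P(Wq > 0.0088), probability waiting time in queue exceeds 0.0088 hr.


ρ = 51.56/160.06 = 0.3221
P(Wq > t) = ρ·e^{−(μ−λ)t} = 0.3221·e^{−0.9548}
= 0.3221·0.384889 = 0.123984

Final: 0.123984


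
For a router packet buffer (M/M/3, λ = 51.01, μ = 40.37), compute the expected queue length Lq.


a = λ/μ = 1.2636; ρ = a/3 = 0.4212
P₀ = 0.274517
Lq = P₀·a^c·ρ / (c!·(1−ρ)²) = 0.274517·2.01739·0.4212/(6·0.33502)
= 0.11604

Final: 0.11604
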